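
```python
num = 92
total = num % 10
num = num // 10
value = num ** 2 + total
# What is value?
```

Answer: 83

Derivation:
Trace (tracking value):
num = 92  # -> num = 92
total = num % 10  # -> total = 2
num = num // 10  # -> num = 9
value = num ** 2 + total  # -> value = 83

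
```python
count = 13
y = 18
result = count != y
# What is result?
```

Trace (tracking result):
count = 13  # -> count = 13
y = 18  # -> y = 18
result = count != y  # -> result = True

Answer: True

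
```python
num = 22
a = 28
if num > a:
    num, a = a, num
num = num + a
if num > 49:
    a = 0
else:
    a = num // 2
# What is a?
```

Trace (tracking a):
num = 22  # -> num = 22
a = 28  # -> a = 28
if num > a:  # condition is False
num = num + a  # -> num = 50
if num > 49:  # condition is True
    a = 0  # -> a = 0

Answer: 0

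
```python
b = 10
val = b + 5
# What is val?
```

Answer: 15

Derivation:
Trace (tracking val):
b = 10  # -> b = 10
val = b + 5  # -> val = 15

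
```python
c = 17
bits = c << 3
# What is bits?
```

Answer: 136

Derivation:
Trace (tracking bits):
c = 17  # -> c = 17
bits = c << 3  # -> bits = 136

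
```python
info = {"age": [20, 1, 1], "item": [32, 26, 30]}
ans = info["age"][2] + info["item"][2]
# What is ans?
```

Trace (tracking ans):
info = {'age': [20, 1, 1], 'item': [32, 26, 30]}  # -> info = {'age': [20, 1, 1], 'item': [32, 26, 30]}
ans = info['age'][2] + info['item'][2]  # -> ans = 31

Answer: 31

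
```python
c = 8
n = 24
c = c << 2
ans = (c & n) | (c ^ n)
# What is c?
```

Trace (tracking c):
c = 8  # -> c = 8
n = 24  # -> n = 24
c = c << 2  # -> c = 32
ans = c & n | c ^ n  # -> ans = 56

Answer: 32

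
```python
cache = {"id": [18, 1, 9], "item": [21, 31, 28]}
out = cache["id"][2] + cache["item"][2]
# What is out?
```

Trace (tracking out):
cache = {'id': [18, 1, 9], 'item': [21, 31, 28]}  # -> cache = {'id': [18, 1, 9], 'item': [21, 31, 28]}
out = cache['id'][2] + cache['item'][2]  # -> out = 37

Answer: 37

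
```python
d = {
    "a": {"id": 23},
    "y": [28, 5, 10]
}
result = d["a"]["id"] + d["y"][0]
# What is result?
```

Trace (tracking result):
d = {'a': {'id': 23}, 'y': [28, 5, 10]}  # -> d = {'a': {'id': 23}, 'y': [28, 5, 10]}
result = d['a']['id'] + d['y'][0]  # -> result = 51

Answer: 51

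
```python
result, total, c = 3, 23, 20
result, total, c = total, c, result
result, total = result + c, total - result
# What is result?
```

Answer: 26

Derivation:
Trace (tracking result):
result, total, c = (3, 23, 20)  # -> result = 3, total = 23, c = 20
result, total, c = (total, c, result)  # -> result = 23, total = 20, c = 3
result, total = (result + c, total - result)  # -> result = 26, total = -3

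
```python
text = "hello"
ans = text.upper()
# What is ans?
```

Trace (tracking ans):
text = 'hello'  # -> text = 'hello'
ans = text.upper()  # -> ans = 'HELLO'

Answer: 'HELLO'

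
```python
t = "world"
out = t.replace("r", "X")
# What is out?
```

Trace (tracking out):
t = 'world'  # -> t = 'world'
out = t.replace('r', 'X')  # -> out = 'woXld'

Answer: 'woXld'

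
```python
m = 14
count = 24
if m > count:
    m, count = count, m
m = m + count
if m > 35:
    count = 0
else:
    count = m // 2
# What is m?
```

Answer: 38

Derivation:
Trace (tracking m):
m = 14  # -> m = 14
count = 24  # -> count = 24
if m > count:  # condition is False
m = m + count  # -> m = 38
if m > 35:  # condition is True
    count = 0  # -> count = 0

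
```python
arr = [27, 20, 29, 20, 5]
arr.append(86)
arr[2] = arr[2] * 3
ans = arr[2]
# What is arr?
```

Answer: [27, 20, 87, 20, 5, 86]

Derivation:
Trace (tracking arr):
arr = [27, 20, 29, 20, 5]  # -> arr = [27, 20, 29, 20, 5]
arr.append(86)  # -> arr = [27, 20, 29, 20, 5, 86]
arr[2] = arr[2] * 3  # -> arr = [27, 20, 87, 20, 5, 86]
ans = arr[2]  # -> ans = 87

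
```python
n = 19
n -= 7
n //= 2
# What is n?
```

Trace (tracking n):
n = 19  # -> n = 19
n -= 7  # -> n = 12
n //= 2  # -> n = 6

Answer: 6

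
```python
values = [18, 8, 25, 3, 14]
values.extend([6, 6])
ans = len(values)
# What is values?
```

Answer: [18, 8, 25, 3, 14, 6, 6]

Derivation:
Trace (tracking values):
values = [18, 8, 25, 3, 14]  # -> values = [18, 8, 25, 3, 14]
values.extend([6, 6])  # -> values = [18, 8, 25, 3, 14, 6, 6]
ans = len(values)  # -> ans = 7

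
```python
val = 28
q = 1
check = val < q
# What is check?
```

Answer: False

Derivation:
Trace (tracking check):
val = 28  # -> val = 28
q = 1  # -> q = 1
check = val < q  # -> check = False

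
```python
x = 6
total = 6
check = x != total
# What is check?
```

Answer: False

Derivation:
Trace (tracking check):
x = 6  # -> x = 6
total = 6  # -> total = 6
check = x != total  # -> check = False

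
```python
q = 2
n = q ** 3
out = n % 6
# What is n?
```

Trace (tracking n):
q = 2  # -> q = 2
n = q ** 3  # -> n = 8
out = n % 6  # -> out = 2

Answer: 8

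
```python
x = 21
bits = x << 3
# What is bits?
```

Trace (tracking bits):
x = 21  # -> x = 21
bits = x << 3  # -> bits = 168

Answer: 168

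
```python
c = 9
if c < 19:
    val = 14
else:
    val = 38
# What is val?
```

Answer: 14

Derivation:
Trace (tracking val):
c = 9  # -> c = 9
if c < 19:  # condition is True
    val = 14  # -> val = 14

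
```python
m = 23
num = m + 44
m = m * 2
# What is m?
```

Trace (tracking m):
m = 23  # -> m = 23
num = m + 44  # -> num = 67
m = m * 2  # -> m = 46

Answer: 46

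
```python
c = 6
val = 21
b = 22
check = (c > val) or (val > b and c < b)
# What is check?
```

Answer: False

Derivation:
Trace (tracking check):
c = 6  # -> c = 6
val = 21  # -> val = 21
b = 22  # -> b = 22
check = c > val or (val > b and c < b)  # -> check = False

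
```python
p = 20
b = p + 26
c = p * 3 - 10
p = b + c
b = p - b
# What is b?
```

Answer: 50

Derivation:
Trace (tracking b):
p = 20  # -> p = 20
b = p + 26  # -> b = 46
c = p * 3 - 10  # -> c = 50
p = b + c  # -> p = 96
b = p - b  # -> b = 50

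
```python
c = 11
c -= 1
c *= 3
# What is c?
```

Trace (tracking c):
c = 11  # -> c = 11
c -= 1  # -> c = 10
c *= 3  # -> c = 30

Answer: 30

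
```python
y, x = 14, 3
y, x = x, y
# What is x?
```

Trace (tracking x):
y, x = (14, 3)  # -> y = 14, x = 3
y, x = (x, y)  # -> y = 3, x = 14

Answer: 14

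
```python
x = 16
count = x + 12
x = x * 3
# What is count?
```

Trace (tracking count):
x = 16  # -> x = 16
count = x + 12  # -> count = 28
x = x * 3  # -> x = 48

Answer: 28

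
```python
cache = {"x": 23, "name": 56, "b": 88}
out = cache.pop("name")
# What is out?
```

Trace (tracking out):
cache = {'x': 23, 'name': 56, 'b': 88}  # -> cache = {'x': 23, 'name': 56, 'b': 88}
out = cache.pop('name')  # -> out = 56

Answer: 56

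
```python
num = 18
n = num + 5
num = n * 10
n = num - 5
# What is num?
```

Trace (tracking num):
num = 18  # -> num = 18
n = num + 5  # -> n = 23
num = n * 10  # -> num = 230
n = num - 5  # -> n = 225

Answer: 230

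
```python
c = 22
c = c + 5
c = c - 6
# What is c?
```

Answer: 21

Derivation:
Trace (tracking c):
c = 22  # -> c = 22
c = c + 5  # -> c = 27
c = c - 6  # -> c = 21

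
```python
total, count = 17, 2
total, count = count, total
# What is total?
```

Trace (tracking total):
total, count = (17, 2)  # -> total = 17, count = 2
total, count = (count, total)  # -> total = 2, count = 17

Answer: 2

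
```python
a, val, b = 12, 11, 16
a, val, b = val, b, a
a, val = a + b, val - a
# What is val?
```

Answer: 5

Derivation:
Trace (tracking val):
a, val, b = (12, 11, 16)  # -> a = 12, val = 11, b = 16
a, val, b = (val, b, a)  # -> a = 11, val = 16, b = 12
a, val = (a + b, val - a)  # -> a = 23, val = 5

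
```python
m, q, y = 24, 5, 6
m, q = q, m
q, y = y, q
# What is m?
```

Trace (tracking m):
m, q, y = (24, 5, 6)  # -> m = 24, q = 5, y = 6
m, q = (q, m)  # -> m = 5, q = 24
q, y = (y, q)  # -> q = 6, y = 24

Answer: 5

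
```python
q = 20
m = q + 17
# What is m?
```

Trace (tracking m):
q = 20  # -> q = 20
m = q + 17  # -> m = 37

Answer: 37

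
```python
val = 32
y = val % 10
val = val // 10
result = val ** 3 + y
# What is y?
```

Trace (tracking y):
val = 32  # -> val = 32
y = val % 10  # -> y = 2
val = val // 10  # -> val = 3
result = val ** 3 + y  # -> result = 29

Answer: 2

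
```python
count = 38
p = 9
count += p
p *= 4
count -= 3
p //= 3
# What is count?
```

Answer: 44

Derivation:
Trace (tracking count):
count = 38  # -> count = 38
p = 9  # -> p = 9
count += p  # -> count = 47
p *= 4  # -> p = 36
count -= 3  # -> count = 44
p //= 3  # -> p = 12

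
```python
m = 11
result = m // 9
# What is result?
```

Answer: 1

Derivation:
Trace (tracking result):
m = 11  # -> m = 11
result = m // 9  # -> result = 1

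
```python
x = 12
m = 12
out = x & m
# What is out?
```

Trace (tracking out):
x = 12  # -> x = 12
m = 12  # -> m = 12
out = x & m  # -> out = 12

Answer: 12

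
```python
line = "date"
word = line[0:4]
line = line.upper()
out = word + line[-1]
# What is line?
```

Answer: 'DATE'

Derivation:
Trace (tracking line):
line = 'date'  # -> line = 'date'
word = line[0:4]  # -> word = 'date'
line = line.upper()  # -> line = 'DATE'
out = word + line[-1]  # -> out = 'dateE'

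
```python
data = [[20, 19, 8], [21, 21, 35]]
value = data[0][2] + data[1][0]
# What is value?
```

Trace (tracking value):
data = [[20, 19, 8], [21, 21, 35]]  # -> data = [[20, 19, 8], [21, 21, 35]]
value = data[0][2] + data[1][0]  # -> value = 29

Answer: 29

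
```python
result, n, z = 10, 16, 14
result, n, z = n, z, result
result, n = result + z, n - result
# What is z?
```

Trace (tracking z):
result, n, z = (10, 16, 14)  # -> result = 10, n = 16, z = 14
result, n, z = (n, z, result)  # -> result = 16, n = 14, z = 10
result, n = (result + z, n - result)  # -> result = 26, n = -2

Answer: 10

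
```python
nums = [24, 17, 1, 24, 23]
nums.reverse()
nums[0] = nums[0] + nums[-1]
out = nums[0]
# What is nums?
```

Answer: [47, 24, 1, 17, 24]

Derivation:
Trace (tracking nums):
nums = [24, 17, 1, 24, 23]  # -> nums = [24, 17, 1, 24, 23]
nums.reverse()  # -> nums = [23, 24, 1, 17, 24]
nums[0] = nums[0] + nums[-1]  # -> nums = [47, 24, 1, 17, 24]
out = nums[0]  # -> out = 47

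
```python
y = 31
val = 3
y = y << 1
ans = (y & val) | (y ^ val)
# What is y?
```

Answer: 62

Derivation:
Trace (tracking y):
y = 31  # -> y = 31
val = 3  # -> val = 3
y = y << 1  # -> y = 62
ans = y & val | y ^ val  # -> ans = 63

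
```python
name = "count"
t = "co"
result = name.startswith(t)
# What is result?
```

Answer: True

Derivation:
Trace (tracking result):
name = 'count'  # -> name = 'count'
t = 'co'  # -> t = 'co'
result = name.startswith(t)  # -> result = True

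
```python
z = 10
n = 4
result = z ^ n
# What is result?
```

Answer: 14

Derivation:
Trace (tracking result):
z = 10  # -> z = 10
n = 4  # -> n = 4
result = z ^ n  # -> result = 14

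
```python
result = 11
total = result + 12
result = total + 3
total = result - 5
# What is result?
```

Answer: 26

Derivation:
Trace (tracking result):
result = 11  # -> result = 11
total = result + 12  # -> total = 23
result = total + 3  # -> result = 26
total = result - 5  # -> total = 21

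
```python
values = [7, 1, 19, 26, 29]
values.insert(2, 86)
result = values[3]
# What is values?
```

Trace (tracking values):
values = [7, 1, 19, 26, 29]  # -> values = [7, 1, 19, 26, 29]
values.insert(2, 86)  # -> values = [7, 1, 86, 19, 26, 29]
result = values[3]  # -> result = 19

Answer: [7, 1, 86, 19, 26, 29]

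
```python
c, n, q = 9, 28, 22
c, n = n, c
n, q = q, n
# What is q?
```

Trace (tracking q):
c, n, q = (9, 28, 22)  # -> c = 9, n = 28, q = 22
c, n = (n, c)  # -> c = 28, n = 9
n, q = (q, n)  # -> n = 22, q = 9

Answer: 9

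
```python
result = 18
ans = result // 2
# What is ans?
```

Answer: 9

Derivation:
Trace (tracking ans):
result = 18  # -> result = 18
ans = result // 2  # -> ans = 9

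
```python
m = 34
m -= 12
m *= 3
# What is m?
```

Trace (tracking m):
m = 34  # -> m = 34
m -= 12  # -> m = 22
m *= 3  # -> m = 66

Answer: 66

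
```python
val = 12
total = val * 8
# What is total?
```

Trace (tracking total):
val = 12  # -> val = 12
total = val * 8  # -> total = 96

Answer: 96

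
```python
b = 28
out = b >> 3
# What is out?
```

Answer: 3

Derivation:
Trace (tracking out):
b = 28  # -> b = 28
out = b >> 3  # -> out = 3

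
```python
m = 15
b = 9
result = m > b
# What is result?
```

Answer: True

Derivation:
Trace (tracking result):
m = 15  # -> m = 15
b = 9  # -> b = 9
result = m > b  # -> result = True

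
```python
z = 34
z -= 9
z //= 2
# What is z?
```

Answer: 12

Derivation:
Trace (tracking z):
z = 34  # -> z = 34
z -= 9  # -> z = 25
z //= 2  # -> z = 12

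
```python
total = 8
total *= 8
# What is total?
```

Trace (tracking total):
total = 8  # -> total = 8
total *= 8  # -> total = 64

Answer: 64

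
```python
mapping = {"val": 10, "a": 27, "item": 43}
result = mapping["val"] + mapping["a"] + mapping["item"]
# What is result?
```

Trace (tracking result):
mapping = {'val': 10, 'a': 27, 'item': 43}  # -> mapping = {'val': 10, 'a': 27, 'item': 43}
result = mapping['val'] + mapping['a'] + mapping['item']  # -> result = 80

Answer: 80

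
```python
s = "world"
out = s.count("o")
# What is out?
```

Answer: 1

Derivation:
Trace (tracking out):
s = 'world'  # -> s = 'world'
out = s.count('o')  # -> out = 1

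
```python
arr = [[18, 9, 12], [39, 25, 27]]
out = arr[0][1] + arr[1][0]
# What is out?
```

Answer: 48

Derivation:
Trace (tracking out):
arr = [[18, 9, 12], [39, 25, 27]]  # -> arr = [[18, 9, 12], [39, 25, 27]]
out = arr[0][1] + arr[1][0]  # -> out = 48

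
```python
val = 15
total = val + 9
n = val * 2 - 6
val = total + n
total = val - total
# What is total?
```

Trace (tracking total):
val = 15  # -> val = 15
total = val + 9  # -> total = 24
n = val * 2 - 6  # -> n = 24
val = total + n  # -> val = 48
total = val - total  # -> total = 24

Answer: 24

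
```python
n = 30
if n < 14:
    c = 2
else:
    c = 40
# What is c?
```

Answer: 40

Derivation:
Trace (tracking c):
n = 30  # -> n = 30
if n < 14:  # condition is False
else:
    c = 40  # -> c = 40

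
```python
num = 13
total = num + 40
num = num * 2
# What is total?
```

Answer: 53

Derivation:
Trace (tracking total):
num = 13  # -> num = 13
total = num + 40  # -> total = 53
num = num * 2  # -> num = 26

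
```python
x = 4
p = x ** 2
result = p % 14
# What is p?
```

Trace (tracking p):
x = 4  # -> x = 4
p = x ** 2  # -> p = 16
result = p % 14  # -> result = 2

Answer: 16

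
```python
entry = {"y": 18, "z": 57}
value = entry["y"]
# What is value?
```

Trace (tracking value):
entry = {'y': 18, 'z': 57}  # -> entry = {'y': 18, 'z': 57}
value = entry['y']  # -> value = 18

Answer: 18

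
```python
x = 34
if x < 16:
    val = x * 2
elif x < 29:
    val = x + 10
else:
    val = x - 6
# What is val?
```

Answer: 28

Derivation:
Trace (tracking val):
x = 34  # -> x = 34
if x < 16:  # condition is False
elif x < 29:  # condition is False
else:
    val = x - 6  # -> val = 28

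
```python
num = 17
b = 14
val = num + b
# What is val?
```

Trace (tracking val):
num = 17  # -> num = 17
b = 14  # -> b = 14
val = num + b  # -> val = 31

Answer: 31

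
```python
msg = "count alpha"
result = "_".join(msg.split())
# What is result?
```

Answer: 'count_alpha'

Derivation:
Trace (tracking result):
msg = 'count alpha'  # -> msg = 'count alpha'
result = '_'.join(msg.split())  # -> result = 'count_alpha'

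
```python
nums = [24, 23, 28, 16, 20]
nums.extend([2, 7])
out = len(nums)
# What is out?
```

Trace (tracking out):
nums = [24, 23, 28, 16, 20]  # -> nums = [24, 23, 28, 16, 20]
nums.extend([2, 7])  # -> nums = [24, 23, 28, 16, 20, 2, 7]
out = len(nums)  # -> out = 7

Answer: 7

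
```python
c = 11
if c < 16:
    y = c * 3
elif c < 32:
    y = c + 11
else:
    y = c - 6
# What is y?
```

Trace (tracking y):
c = 11  # -> c = 11
if c < 16:  # condition is True
    y = c * 3  # -> y = 33

Answer: 33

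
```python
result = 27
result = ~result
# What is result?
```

Answer: -28

Derivation:
Trace (tracking result):
result = 27  # -> result = 27
result = ~result  # -> result = -28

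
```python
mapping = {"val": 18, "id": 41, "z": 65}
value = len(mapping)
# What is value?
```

Trace (tracking value):
mapping = {'val': 18, 'id': 41, 'z': 65}  # -> mapping = {'val': 18, 'id': 41, 'z': 65}
value = len(mapping)  # -> value = 3

Answer: 3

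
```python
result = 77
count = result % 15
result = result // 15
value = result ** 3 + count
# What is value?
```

Trace (tracking value):
result = 77  # -> result = 77
count = result % 15  # -> count = 2
result = result // 15  # -> result = 5
value = result ** 3 + count  # -> value = 127

Answer: 127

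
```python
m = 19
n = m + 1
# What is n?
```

Trace (tracking n):
m = 19  # -> m = 19
n = m + 1  # -> n = 20

Answer: 20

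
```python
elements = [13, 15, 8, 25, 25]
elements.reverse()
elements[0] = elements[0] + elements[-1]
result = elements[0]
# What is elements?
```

Trace (tracking elements):
elements = [13, 15, 8, 25, 25]  # -> elements = [13, 15, 8, 25, 25]
elements.reverse()  # -> elements = [25, 25, 8, 15, 13]
elements[0] = elements[0] + elements[-1]  # -> elements = [38, 25, 8, 15, 13]
result = elements[0]  # -> result = 38

Answer: [38, 25, 8, 15, 13]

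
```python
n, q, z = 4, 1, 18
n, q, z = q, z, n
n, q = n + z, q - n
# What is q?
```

Answer: 17

Derivation:
Trace (tracking q):
n, q, z = (4, 1, 18)  # -> n = 4, q = 1, z = 18
n, q, z = (q, z, n)  # -> n = 1, q = 18, z = 4
n, q = (n + z, q - n)  # -> n = 5, q = 17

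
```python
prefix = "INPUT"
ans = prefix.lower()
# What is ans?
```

Trace (tracking ans):
prefix = 'INPUT'  # -> prefix = 'INPUT'
ans = prefix.lower()  # -> ans = 'input'

Answer: 'input'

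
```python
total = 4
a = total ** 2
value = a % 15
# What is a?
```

Trace (tracking a):
total = 4  # -> total = 4
a = total ** 2  # -> a = 16
value = a % 15  # -> value = 1

Answer: 16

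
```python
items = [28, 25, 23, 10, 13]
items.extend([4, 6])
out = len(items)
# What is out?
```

Answer: 7

Derivation:
Trace (tracking out):
items = [28, 25, 23, 10, 13]  # -> items = [28, 25, 23, 10, 13]
items.extend([4, 6])  # -> items = [28, 25, 23, 10, 13, 4, 6]
out = len(items)  # -> out = 7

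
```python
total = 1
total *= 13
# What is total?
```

Trace (tracking total):
total = 1  # -> total = 1
total *= 13  # -> total = 13

Answer: 13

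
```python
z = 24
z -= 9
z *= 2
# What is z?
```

Trace (tracking z):
z = 24  # -> z = 24
z -= 9  # -> z = 15
z *= 2  # -> z = 30

Answer: 30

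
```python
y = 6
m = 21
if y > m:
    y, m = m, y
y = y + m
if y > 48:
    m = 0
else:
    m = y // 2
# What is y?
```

Trace (tracking y):
y = 6  # -> y = 6
m = 21  # -> m = 21
if y > m:  # condition is False
y = y + m  # -> y = 27
if y > 48:  # condition is False
else:
    m = y // 2  # -> m = 13

Answer: 27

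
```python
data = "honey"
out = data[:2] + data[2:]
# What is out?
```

Answer: 'honey'

Derivation:
Trace (tracking out):
data = 'honey'  # -> data = 'honey'
out = data[:2] + data[2:]  # -> out = 'honey'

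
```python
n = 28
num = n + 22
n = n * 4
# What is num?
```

Trace (tracking num):
n = 28  # -> n = 28
num = n + 22  # -> num = 50
n = n * 4  # -> n = 112

Answer: 50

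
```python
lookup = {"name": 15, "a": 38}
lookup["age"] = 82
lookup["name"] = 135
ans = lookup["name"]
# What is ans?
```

Answer: 135

Derivation:
Trace (tracking ans):
lookup = {'name': 15, 'a': 38}  # -> lookup = {'name': 15, 'a': 38}
lookup['age'] = 82  # -> lookup = {'name': 15, 'a': 38, 'age': 82}
lookup['name'] = 135  # -> lookup = {'name': 135, 'a': 38, 'age': 82}
ans = lookup['name']  # -> ans = 135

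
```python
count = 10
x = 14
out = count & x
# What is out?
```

Answer: 10

Derivation:
Trace (tracking out):
count = 10  # -> count = 10
x = 14  # -> x = 14
out = count & x  # -> out = 10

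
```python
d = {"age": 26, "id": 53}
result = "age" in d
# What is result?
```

Answer: True

Derivation:
Trace (tracking result):
d = {'age': 26, 'id': 53}  # -> d = {'age': 26, 'id': 53}
result = 'age' in d  # -> result = True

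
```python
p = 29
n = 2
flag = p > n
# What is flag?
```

Trace (tracking flag):
p = 29  # -> p = 29
n = 2  # -> n = 2
flag = p > n  # -> flag = True

Answer: True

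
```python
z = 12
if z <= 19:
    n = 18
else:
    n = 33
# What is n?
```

Answer: 18

Derivation:
Trace (tracking n):
z = 12  # -> z = 12
if z <= 19:  # condition is True
    n = 18  # -> n = 18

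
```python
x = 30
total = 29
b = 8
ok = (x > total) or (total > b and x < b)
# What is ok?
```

Answer: True

Derivation:
Trace (tracking ok):
x = 30  # -> x = 30
total = 29  # -> total = 29
b = 8  # -> b = 8
ok = x > total or (total > b and x < b)  # -> ok = True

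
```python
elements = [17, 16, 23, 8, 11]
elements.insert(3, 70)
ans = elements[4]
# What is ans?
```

Trace (tracking ans):
elements = [17, 16, 23, 8, 11]  # -> elements = [17, 16, 23, 8, 11]
elements.insert(3, 70)  # -> elements = [17, 16, 23, 70, 8, 11]
ans = elements[4]  # -> ans = 8

Answer: 8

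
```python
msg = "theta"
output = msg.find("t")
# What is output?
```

Trace (tracking output):
msg = 'theta'  # -> msg = 'theta'
output = msg.find('t')  # -> output = 0

Answer: 0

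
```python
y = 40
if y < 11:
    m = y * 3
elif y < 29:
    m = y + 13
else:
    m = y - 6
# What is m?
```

Answer: 34

Derivation:
Trace (tracking m):
y = 40  # -> y = 40
if y < 11:  # condition is False
elif y < 29:  # condition is False
else:
    m = y - 6  # -> m = 34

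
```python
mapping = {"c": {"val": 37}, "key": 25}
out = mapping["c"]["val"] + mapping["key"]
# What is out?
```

Answer: 62

Derivation:
Trace (tracking out):
mapping = {'c': {'val': 37}, 'key': 25}  # -> mapping = {'c': {'val': 37}, 'key': 25}
out = mapping['c']['val'] + mapping['key']  # -> out = 62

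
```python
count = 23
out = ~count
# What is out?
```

Answer: -24

Derivation:
Trace (tracking out):
count = 23  # -> count = 23
out = ~count  # -> out = -24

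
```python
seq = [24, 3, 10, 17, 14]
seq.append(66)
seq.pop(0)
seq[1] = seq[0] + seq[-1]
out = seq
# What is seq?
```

Answer: [3, 69, 17, 14, 66]

Derivation:
Trace (tracking seq):
seq = [24, 3, 10, 17, 14]  # -> seq = [24, 3, 10, 17, 14]
seq.append(66)  # -> seq = [24, 3, 10, 17, 14, 66]
seq.pop(0)  # -> seq = [3, 10, 17, 14, 66]
seq[1] = seq[0] + seq[-1]  # -> seq = [3, 69, 17, 14, 66]
out = seq  # -> out = [3, 69, 17, 14, 66]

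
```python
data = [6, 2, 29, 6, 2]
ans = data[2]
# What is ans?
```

Answer: 29

Derivation:
Trace (tracking ans):
data = [6, 2, 29, 6, 2]  # -> data = [6, 2, 29, 6, 2]
ans = data[2]  # -> ans = 29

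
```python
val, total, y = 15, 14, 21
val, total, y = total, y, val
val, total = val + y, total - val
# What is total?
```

Answer: 7

Derivation:
Trace (tracking total):
val, total, y = (15, 14, 21)  # -> val = 15, total = 14, y = 21
val, total, y = (total, y, val)  # -> val = 14, total = 21, y = 15
val, total = (val + y, total - val)  # -> val = 29, total = 7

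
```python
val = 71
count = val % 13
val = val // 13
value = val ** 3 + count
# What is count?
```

Answer: 6

Derivation:
Trace (tracking count):
val = 71  # -> val = 71
count = val % 13  # -> count = 6
val = val // 13  # -> val = 5
value = val ** 3 + count  # -> value = 131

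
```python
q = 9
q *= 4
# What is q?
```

Answer: 36

Derivation:
Trace (tracking q):
q = 9  # -> q = 9
q *= 4  # -> q = 36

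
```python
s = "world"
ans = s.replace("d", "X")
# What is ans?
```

Trace (tracking ans):
s = 'world'  # -> s = 'world'
ans = s.replace('d', 'X')  # -> ans = 'worlX'

Answer: 'worlX'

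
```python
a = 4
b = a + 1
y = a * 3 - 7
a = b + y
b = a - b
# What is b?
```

Trace (tracking b):
a = 4  # -> a = 4
b = a + 1  # -> b = 5
y = a * 3 - 7  # -> y = 5
a = b + y  # -> a = 10
b = a - b  # -> b = 5

Answer: 5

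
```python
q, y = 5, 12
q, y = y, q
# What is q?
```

Answer: 12

Derivation:
Trace (tracking q):
q, y = (5, 12)  # -> q = 5, y = 12
q, y = (y, q)  # -> q = 12, y = 5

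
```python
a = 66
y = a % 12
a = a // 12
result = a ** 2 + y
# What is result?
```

Trace (tracking result):
a = 66  # -> a = 66
y = a % 12  # -> y = 6
a = a // 12  # -> a = 5
result = a ** 2 + y  # -> result = 31

Answer: 31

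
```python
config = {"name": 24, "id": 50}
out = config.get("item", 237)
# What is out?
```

Answer: 237

Derivation:
Trace (tracking out):
config = {'name': 24, 'id': 50}  # -> config = {'name': 24, 'id': 50}
out = config.get('item', 237)  # -> out = 237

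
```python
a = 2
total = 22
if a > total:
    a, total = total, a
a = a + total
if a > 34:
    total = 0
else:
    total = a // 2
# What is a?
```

Trace (tracking a):
a = 2  # -> a = 2
total = 22  # -> total = 22
if a > total:  # condition is False
a = a + total  # -> a = 24
if a > 34:  # condition is False
else:
    total = a // 2  # -> total = 12

Answer: 24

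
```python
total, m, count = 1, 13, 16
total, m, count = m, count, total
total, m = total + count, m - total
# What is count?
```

Trace (tracking count):
total, m, count = (1, 13, 16)  # -> total = 1, m = 13, count = 16
total, m, count = (m, count, total)  # -> total = 13, m = 16, count = 1
total, m = (total + count, m - total)  # -> total = 14, m = 3

Answer: 1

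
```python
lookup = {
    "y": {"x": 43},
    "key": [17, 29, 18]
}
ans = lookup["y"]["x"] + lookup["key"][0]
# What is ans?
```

Answer: 60

Derivation:
Trace (tracking ans):
lookup = {'y': {'x': 43}, 'key': [17, 29, 18]}  # -> lookup = {'y': {'x': 43}, 'key': [17, 29, 18]}
ans = lookup['y']['x'] + lookup['key'][0]  # -> ans = 60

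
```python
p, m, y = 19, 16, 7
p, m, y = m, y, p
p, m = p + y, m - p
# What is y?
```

Trace (tracking y):
p, m, y = (19, 16, 7)  # -> p = 19, m = 16, y = 7
p, m, y = (m, y, p)  # -> p = 16, m = 7, y = 19
p, m = (p + y, m - p)  # -> p = 35, m = -9

Answer: 19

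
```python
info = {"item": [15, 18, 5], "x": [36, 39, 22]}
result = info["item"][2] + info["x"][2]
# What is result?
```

Trace (tracking result):
info = {'item': [15, 18, 5], 'x': [36, 39, 22]}  # -> info = {'item': [15, 18, 5], 'x': [36, 39, 22]}
result = info['item'][2] + info['x'][2]  # -> result = 27

Answer: 27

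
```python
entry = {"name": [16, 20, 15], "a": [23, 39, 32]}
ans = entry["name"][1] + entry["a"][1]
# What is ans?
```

Answer: 59

Derivation:
Trace (tracking ans):
entry = {'name': [16, 20, 15], 'a': [23, 39, 32]}  # -> entry = {'name': [16, 20, 15], 'a': [23, 39, 32]}
ans = entry['name'][1] + entry['a'][1]  # -> ans = 59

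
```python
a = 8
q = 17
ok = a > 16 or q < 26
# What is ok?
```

Trace (tracking ok):
a = 8  # -> a = 8
q = 17  # -> q = 17
ok = a > 16 or q < 26  # -> ok = True

Answer: True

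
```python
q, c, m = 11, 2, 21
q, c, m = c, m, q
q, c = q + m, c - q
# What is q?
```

Trace (tracking q):
q, c, m = (11, 2, 21)  # -> q = 11, c = 2, m = 21
q, c, m = (c, m, q)  # -> q = 2, c = 21, m = 11
q, c = (q + m, c - q)  # -> q = 13, c = 19

Answer: 13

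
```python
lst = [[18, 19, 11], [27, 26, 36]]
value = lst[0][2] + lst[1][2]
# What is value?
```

Answer: 47

Derivation:
Trace (tracking value):
lst = [[18, 19, 11], [27, 26, 36]]  # -> lst = [[18, 19, 11], [27, 26, 36]]
value = lst[0][2] + lst[1][2]  # -> value = 47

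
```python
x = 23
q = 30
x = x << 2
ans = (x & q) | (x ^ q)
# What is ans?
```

Answer: 94

Derivation:
Trace (tracking ans):
x = 23  # -> x = 23
q = 30  # -> q = 30
x = x << 2  # -> x = 92
ans = x & q | x ^ q  # -> ans = 94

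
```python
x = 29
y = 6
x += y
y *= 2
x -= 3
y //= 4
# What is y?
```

Trace (tracking y):
x = 29  # -> x = 29
y = 6  # -> y = 6
x += y  # -> x = 35
y *= 2  # -> y = 12
x -= 3  # -> x = 32
y //= 4  # -> y = 3

Answer: 3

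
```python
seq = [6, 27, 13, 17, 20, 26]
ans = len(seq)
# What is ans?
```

Answer: 6

Derivation:
Trace (tracking ans):
seq = [6, 27, 13, 17, 20, 26]  # -> seq = [6, 27, 13, 17, 20, 26]
ans = len(seq)  # -> ans = 6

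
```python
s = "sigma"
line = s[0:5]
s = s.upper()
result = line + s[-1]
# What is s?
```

Trace (tracking s):
s = 'sigma'  # -> s = 'sigma'
line = s[0:5]  # -> line = 'sigma'
s = s.upper()  # -> s = 'SIGMA'
result = line + s[-1]  # -> result = 'sigmaA'

Answer: 'SIGMA'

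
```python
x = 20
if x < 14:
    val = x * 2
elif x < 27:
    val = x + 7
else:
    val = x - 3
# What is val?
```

Trace (tracking val):
x = 20  # -> x = 20
if x < 14:  # condition is False
elif x < 27:  # condition is True
    val = x + 7  # -> val = 27

Answer: 27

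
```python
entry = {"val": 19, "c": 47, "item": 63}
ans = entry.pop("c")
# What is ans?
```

Trace (tracking ans):
entry = {'val': 19, 'c': 47, 'item': 63}  # -> entry = {'val': 19, 'c': 47, 'item': 63}
ans = entry.pop('c')  # -> ans = 47

Answer: 47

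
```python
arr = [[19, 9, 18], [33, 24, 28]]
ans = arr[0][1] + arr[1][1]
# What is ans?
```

Trace (tracking ans):
arr = [[19, 9, 18], [33, 24, 28]]  # -> arr = [[19, 9, 18], [33, 24, 28]]
ans = arr[0][1] + arr[1][1]  # -> ans = 33

Answer: 33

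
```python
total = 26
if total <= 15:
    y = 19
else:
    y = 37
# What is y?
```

Answer: 37

Derivation:
Trace (tracking y):
total = 26  # -> total = 26
if total <= 15:  # condition is False
else:
    y = 37  # -> y = 37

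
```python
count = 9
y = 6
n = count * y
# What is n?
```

Answer: 54

Derivation:
Trace (tracking n):
count = 9  # -> count = 9
y = 6  # -> y = 6
n = count * y  # -> n = 54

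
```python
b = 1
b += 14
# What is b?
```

Trace (tracking b):
b = 1  # -> b = 1
b += 14  # -> b = 15

Answer: 15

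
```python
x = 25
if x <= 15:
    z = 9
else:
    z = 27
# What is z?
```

Answer: 27

Derivation:
Trace (tracking z):
x = 25  # -> x = 25
if x <= 15:  # condition is False
else:
    z = 27  # -> z = 27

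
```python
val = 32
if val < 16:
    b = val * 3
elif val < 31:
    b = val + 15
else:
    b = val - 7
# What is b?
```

Trace (tracking b):
val = 32  # -> val = 32
if val < 16:  # condition is False
elif val < 31:  # condition is False
else:
    b = val - 7  # -> b = 25

Answer: 25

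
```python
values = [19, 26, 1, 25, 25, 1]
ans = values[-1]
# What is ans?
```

Trace (tracking ans):
values = [19, 26, 1, 25, 25, 1]  # -> values = [19, 26, 1, 25, 25, 1]
ans = values[-1]  # -> ans = 1

Answer: 1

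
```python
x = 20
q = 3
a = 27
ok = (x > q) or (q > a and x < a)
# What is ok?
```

Answer: True

Derivation:
Trace (tracking ok):
x = 20  # -> x = 20
q = 3  # -> q = 3
a = 27  # -> a = 27
ok = x > q or (q > a and x < a)  # -> ok = True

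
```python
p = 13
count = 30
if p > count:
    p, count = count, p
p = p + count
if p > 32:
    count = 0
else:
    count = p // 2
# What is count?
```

Trace (tracking count):
p = 13  # -> p = 13
count = 30  # -> count = 30
if p > count:  # condition is False
p = p + count  # -> p = 43
if p > 32:  # condition is True
    count = 0  # -> count = 0

Answer: 0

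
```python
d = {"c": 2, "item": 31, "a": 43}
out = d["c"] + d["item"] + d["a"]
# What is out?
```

Answer: 76

Derivation:
Trace (tracking out):
d = {'c': 2, 'item': 31, 'a': 43}  # -> d = {'c': 2, 'item': 31, 'a': 43}
out = d['c'] + d['item'] + d['a']  # -> out = 76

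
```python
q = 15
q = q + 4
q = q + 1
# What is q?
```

Trace (tracking q):
q = 15  # -> q = 15
q = q + 4  # -> q = 19
q = q + 1  # -> q = 20

Answer: 20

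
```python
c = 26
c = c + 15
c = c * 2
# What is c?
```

Answer: 82

Derivation:
Trace (tracking c):
c = 26  # -> c = 26
c = c + 15  # -> c = 41
c = c * 2  # -> c = 82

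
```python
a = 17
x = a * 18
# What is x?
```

Trace (tracking x):
a = 17  # -> a = 17
x = a * 18  # -> x = 306

Answer: 306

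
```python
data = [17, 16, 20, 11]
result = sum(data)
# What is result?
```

Answer: 64

Derivation:
Trace (tracking result):
data = [17, 16, 20, 11]  # -> data = [17, 16, 20, 11]
result = sum(data)  # -> result = 64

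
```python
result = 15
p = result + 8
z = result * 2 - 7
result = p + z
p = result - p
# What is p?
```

Answer: 23

Derivation:
Trace (tracking p):
result = 15  # -> result = 15
p = result + 8  # -> p = 23
z = result * 2 - 7  # -> z = 23
result = p + z  # -> result = 46
p = result - p  # -> p = 23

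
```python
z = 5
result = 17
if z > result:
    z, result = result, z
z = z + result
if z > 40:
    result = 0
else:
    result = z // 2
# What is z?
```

Trace (tracking z):
z = 5  # -> z = 5
result = 17  # -> result = 17
if z > result:  # condition is False
z = z + result  # -> z = 22
if z > 40:  # condition is False
else:
    result = z // 2  # -> result = 11

Answer: 22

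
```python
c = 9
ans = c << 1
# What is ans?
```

Answer: 18

Derivation:
Trace (tracking ans):
c = 9  # -> c = 9
ans = c << 1  # -> ans = 18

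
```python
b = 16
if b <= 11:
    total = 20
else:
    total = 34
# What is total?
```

Answer: 34

Derivation:
Trace (tracking total):
b = 16  # -> b = 16
if b <= 11:  # condition is False
else:
    total = 34  # -> total = 34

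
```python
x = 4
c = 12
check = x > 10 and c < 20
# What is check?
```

Answer: False

Derivation:
Trace (tracking check):
x = 4  # -> x = 4
c = 12  # -> c = 12
check = x > 10 and c < 20  # -> check = False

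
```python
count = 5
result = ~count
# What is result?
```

Trace (tracking result):
count = 5  # -> count = 5
result = ~count  # -> result = -6

Answer: -6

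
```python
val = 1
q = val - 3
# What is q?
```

Trace (tracking q):
val = 1  # -> val = 1
q = val - 3  # -> q = -2

Answer: -2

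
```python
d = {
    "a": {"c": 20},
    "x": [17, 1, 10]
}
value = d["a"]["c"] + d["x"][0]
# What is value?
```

Answer: 37

Derivation:
Trace (tracking value):
d = {'a': {'c': 20}, 'x': [17, 1, 10]}  # -> d = {'a': {'c': 20}, 'x': [17, 1, 10]}
value = d['a']['c'] + d['x'][0]  # -> value = 37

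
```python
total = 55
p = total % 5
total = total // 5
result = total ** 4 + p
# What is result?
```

Answer: 14641

Derivation:
Trace (tracking result):
total = 55  # -> total = 55
p = total % 5  # -> p = 0
total = total // 5  # -> total = 11
result = total ** 4 + p  # -> result = 14641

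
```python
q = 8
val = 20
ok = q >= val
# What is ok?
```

Answer: False

Derivation:
Trace (tracking ok):
q = 8  # -> q = 8
val = 20  # -> val = 20
ok = q >= val  # -> ok = False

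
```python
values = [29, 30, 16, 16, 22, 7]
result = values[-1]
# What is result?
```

Answer: 7

Derivation:
Trace (tracking result):
values = [29, 30, 16, 16, 22, 7]  # -> values = [29, 30, 16, 16, 22, 7]
result = values[-1]  # -> result = 7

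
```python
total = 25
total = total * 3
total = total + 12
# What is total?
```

Trace (tracking total):
total = 25  # -> total = 25
total = total * 3  # -> total = 75
total = total + 12  # -> total = 87

Answer: 87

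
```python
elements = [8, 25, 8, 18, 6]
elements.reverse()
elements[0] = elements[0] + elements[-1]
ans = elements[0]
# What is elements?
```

Answer: [14, 18, 8, 25, 8]

Derivation:
Trace (tracking elements):
elements = [8, 25, 8, 18, 6]  # -> elements = [8, 25, 8, 18, 6]
elements.reverse()  # -> elements = [6, 18, 8, 25, 8]
elements[0] = elements[0] + elements[-1]  # -> elements = [14, 18, 8, 25, 8]
ans = elements[0]  # -> ans = 14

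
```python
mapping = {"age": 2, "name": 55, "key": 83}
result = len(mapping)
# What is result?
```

Answer: 3

Derivation:
Trace (tracking result):
mapping = {'age': 2, 'name': 55, 'key': 83}  # -> mapping = {'age': 2, 'name': 55, 'key': 83}
result = len(mapping)  # -> result = 3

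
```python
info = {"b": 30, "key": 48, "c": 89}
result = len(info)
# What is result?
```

Answer: 3

Derivation:
Trace (tracking result):
info = {'b': 30, 'key': 48, 'c': 89}  # -> info = {'b': 30, 'key': 48, 'c': 89}
result = len(info)  # -> result = 3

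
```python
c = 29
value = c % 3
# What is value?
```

Answer: 2

Derivation:
Trace (tracking value):
c = 29  # -> c = 29
value = c % 3  # -> value = 2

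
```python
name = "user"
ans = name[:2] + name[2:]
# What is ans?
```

Trace (tracking ans):
name = 'user'  # -> name = 'user'
ans = name[:2] + name[2:]  # -> ans = 'user'

Answer: 'user'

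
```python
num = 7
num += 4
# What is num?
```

Answer: 11

Derivation:
Trace (tracking num):
num = 7  # -> num = 7
num += 4  # -> num = 11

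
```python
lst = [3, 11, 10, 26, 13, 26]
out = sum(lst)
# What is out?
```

Answer: 89

Derivation:
Trace (tracking out):
lst = [3, 11, 10, 26, 13, 26]  # -> lst = [3, 11, 10, 26, 13, 26]
out = sum(lst)  # -> out = 89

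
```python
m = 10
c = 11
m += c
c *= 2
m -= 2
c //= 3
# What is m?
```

Answer: 19

Derivation:
Trace (tracking m):
m = 10  # -> m = 10
c = 11  # -> c = 11
m += c  # -> m = 21
c *= 2  # -> c = 22
m -= 2  # -> m = 19
c //= 3  # -> c = 7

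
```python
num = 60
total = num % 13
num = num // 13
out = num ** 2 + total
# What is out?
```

Answer: 24

Derivation:
Trace (tracking out):
num = 60  # -> num = 60
total = num % 13  # -> total = 8
num = num // 13  # -> num = 4
out = num ** 2 + total  # -> out = 24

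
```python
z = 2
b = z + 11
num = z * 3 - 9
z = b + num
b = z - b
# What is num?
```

Trace (tracking num):
z = 2  # -> z = 2
b = z + 11  # -> b = 13
num = z * 3 - 9  # -> num = -3
z = b + num  # -> z = 10
b = z - b  # -> b = -3

Answer: -3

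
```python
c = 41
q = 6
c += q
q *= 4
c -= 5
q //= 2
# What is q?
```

Answer: 12

Derivation:
Trace (tracking q):
c = 41  # -> c = 41
q = 6  # -> q = 6
c += q  # -> c = 47
q *= 4  # -> q = 24
c -= 5  # -> c = 42
q //= 2  # -> q = 12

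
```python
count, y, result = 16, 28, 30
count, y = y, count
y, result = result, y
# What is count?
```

Answer: 28

Derivation:
Trace (tracking count):
count, y, result = (16, 28, 30)  # -> count = 16, y = 28, result = 30
count, y = (y, count)  # -> count = 28, y = 16
y, result = (result, y)  # -> y = 30, result = 16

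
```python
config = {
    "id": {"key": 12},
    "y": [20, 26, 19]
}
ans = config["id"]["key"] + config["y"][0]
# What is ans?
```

Answer: 32

Derivation:
Trace (tracking ans):
config = {'id': {'key': 12}, 'y': [20, 26, 19]}  # -> config = {'id': {'key': 12}, 'y': [20, 26, 19]}
ans = config['id']['key'] + config['y'][0]  # -> ans = 32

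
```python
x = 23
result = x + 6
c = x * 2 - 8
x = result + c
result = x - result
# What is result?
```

Trace (tracking result):
x = 23  # -> x = 23
result = x + 6  # -> result = 29
c = x * 2 - 8  # -> c = 38
x = result + c  # -> x = 67
result = x - result  # -> result = 38

Answer: 38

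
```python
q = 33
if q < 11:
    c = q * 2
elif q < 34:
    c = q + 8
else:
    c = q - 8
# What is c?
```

Trace (tracking c):
q = 33  # -> q = 33
if q < 11:  # condition is False
elif q < 34:  # condition is True
    c = q + 8  # -> c = 41

Answer: 41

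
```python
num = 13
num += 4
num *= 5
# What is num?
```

Answer: 85

Derivation:
Trace (tracking num):
num = 13  # -> num = 13
num += 4  # -> num = 17
num *= 5  # -> num = 85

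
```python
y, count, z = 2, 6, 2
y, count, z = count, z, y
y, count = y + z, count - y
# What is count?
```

Trace (tracking count):
y, count, z = (2, 6, 2)  # -> y = 2, count = 6, z = 2
y, count, z = (count, z, y)  # -> y = 6, count = 2, z = 2
y, count = (y + z, count - y)  # -> y = 8, count = -4

Answer: -4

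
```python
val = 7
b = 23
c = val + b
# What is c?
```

Answer: 30

Derivation:
Trace (tracking c):
val = 7  # -> val = 7
b = 23  # -> b = 23
c = val + b  # -> c = 30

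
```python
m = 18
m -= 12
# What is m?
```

Trace (tracking m):
m = 18  # -> m = 18
m -= 12  # -> m = 6

Answer: 6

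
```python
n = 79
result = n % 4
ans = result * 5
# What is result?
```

Trace (tracking result):
n = 79  # -> n = 79
result = n % 4  # -> result = 3
ans = result * 5  # -> ans = 15

Answer: 3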